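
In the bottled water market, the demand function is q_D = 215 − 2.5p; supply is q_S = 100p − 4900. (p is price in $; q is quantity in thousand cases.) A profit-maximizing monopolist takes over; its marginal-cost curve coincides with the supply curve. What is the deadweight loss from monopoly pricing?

$407.14 thousand

In inverse form: demand p = 86 − 0.4q, supply p = 49 + 0.01q.
Competitive equilibrium: 86 − 0.4q = 49 + 0.01q → q* = 90.2439, p* = 49.9024.
Marginal revenue: MR = 86 − 0.8q. Set MR = MC: 86 − 0.8q = 49 + 0.01q → q_m = 45.679.
Price p_m = 86 − 0.4·45.679 = 67.7284; MC(q_m) = 49 + 0.01·45.679 = 49.4568.
Competitive q* = 90.2439, so Δq = 44.5649; wedge = 67.7284 − 49.4568 = 18.2716.
DWL = ½ × 44.5649 × 18.2716 = $407.14 thousand.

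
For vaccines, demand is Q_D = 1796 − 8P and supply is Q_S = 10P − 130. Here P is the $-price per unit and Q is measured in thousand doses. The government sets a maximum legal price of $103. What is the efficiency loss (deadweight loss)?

$180 thousand

In inverse form: demand P = 224.5 − 0.125Q, supply P = 13 + 0.1Q.
Competitive equilibrium: 224.5 − 0.125Q = 13 + 0.1Q → Q* = 940, P* = 107.
At the ceiling P = 103, quantity supplied = (103 − 13)/0.1 = 900.
Willingness to pay at Q' = 900: 224.5 − 0.125·900 = 112.
ΔQ = 940 − 900 = 40; wedge = 112 − 103 = 9.
Deadweight loss = ½ × 40 × 9 = $180 thousand.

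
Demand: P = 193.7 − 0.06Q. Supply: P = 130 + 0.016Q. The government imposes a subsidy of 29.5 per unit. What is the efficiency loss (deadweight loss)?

5725.33

Competitive equilibrium: 193.7 − 0.06Q = 130 + 0.016Q → Q* = 838.1579, P* = 143.4105.
The subsidy lowers effective supply by 29.5: P = 100.5 + 0.016Q.
New quantity: 193.7 − 0.06Q = 100.5 + 0.016Q → Q' = 1226.3158.
Overproduction ΔQ = 1226.3158 − 838.1579 = 388.1579; wedge = subsidy = 29.5.
Deadweight loss = ½ × 388.1579 × 29.5 = 5725.33.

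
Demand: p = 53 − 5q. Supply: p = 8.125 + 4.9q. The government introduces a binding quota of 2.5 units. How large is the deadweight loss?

20.46

Competitive equilibrium: 53 − 5q = 8.125 + 4.9q → q* = 4.5328, p* = 30.3359.
At q = 2.5: demand price = 53 − 5·2.5 = 40.5; supply price = 8.125 + 4.9·2.5 = 20.375.
Δq = 4.5328 − 2.5 = 2.0328; wedge = 40.5 − 20.375 = 20.125.
Welfare loss = ½ × 2.0328 × 20.125 = 20.46.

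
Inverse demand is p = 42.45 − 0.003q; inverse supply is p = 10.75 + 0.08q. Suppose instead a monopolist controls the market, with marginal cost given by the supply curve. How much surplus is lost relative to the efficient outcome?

Competitive equilibrium: 42.45 − 0.003q = 10.75 + 0.08q → q* = 381.9277, p* = 41.3042.
Marginal revenue: MR = 42.45 − 0.006q. Set MR = MC: 42.45 − 0.006q = 10.75 + 0.08q → q_m = 368.6047.
Price p_m = 42.45 − 0.003·368.6047 = 41.3442; MC(q_m) = 10.75 + 0.08·368.6047 = 40.2384.
Competitive q* = 381.9277, so Δq = 13.323; wedge = 41.3442 − 40.2384 = 1.1058.
The triangle = ½ × 13.323 × 1.1058 = 7.37.

7.37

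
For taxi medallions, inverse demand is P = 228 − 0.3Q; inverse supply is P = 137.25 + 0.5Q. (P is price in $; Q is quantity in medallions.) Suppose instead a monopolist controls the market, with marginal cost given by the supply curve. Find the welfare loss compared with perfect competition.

$382.85

Competitive equilibrium: 228 − 0.3Q = 137.25 + 0.5Q → Q* = 113.4375, P* = 193.9688.
Marginal revenue: MR = 228 − 0.6Q. Set MR = MC: 228 − 0.6Q = 137.25 + 0.5Q → Q_m = 82.5.
Price P_m = 228 − 0.3·82.5 = 203.25; MC(Q_m) = 137.25 + 0.5·82.5 = 178.5.
Competitive Q* = 113.4375, so ΔQ = 30.9375; wedge = 203.25 − 178.5 = 24.75.
The triangle = ½ × 30.9375 × 24.75 = $382.85.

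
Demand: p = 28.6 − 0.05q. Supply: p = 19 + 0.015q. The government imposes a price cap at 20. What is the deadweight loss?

Competitive equilibrium: 28.6 − 0.05q = 19 + 0.015q → q* = 147.6923, p* = 21.2154.
At the ceiling p = 20, quantity supplied = (20 − 19)/0.015 = 66.6667.
Willingness to pay at q' = 66.6667: 28.6 − 0.05·66.6667 = 25.2667.
Δq = 147.6923 − 66.6667 = 81.0256; wedge = 25.2667 − 20 = 5.2667.
Welfare loss = ½ × 81.0256 × 5.2667 = 213.37.

213.37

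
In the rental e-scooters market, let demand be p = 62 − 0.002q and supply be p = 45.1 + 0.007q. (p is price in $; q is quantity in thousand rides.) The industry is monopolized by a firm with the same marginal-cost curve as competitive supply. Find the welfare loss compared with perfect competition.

Competitive equilibrium: 62 − 0.002q = 45.1 + 0.007q → q* = 1877.77778, p* = 58.24444.
Marginal revenue: MR = 62 − 0.004q. Set MR = MC: 62 − 0.004q = 45.1 + 0.007q → q_m = 1536.36364.
Price p_m = 62 − 0.002·1536.36364 = 58.92727; MC(q_m) = 45.1 + 0.007·1536.36364 = 55.85455.
Competitive q* = 1877.77778, so Δq = 341.41414; wedge = 58.92727 − 55.85455 = 3.07272.
Deadweight loss = ½ × 341.41414 × 3.07272 = $524.54 thousand.

$524.54 thousand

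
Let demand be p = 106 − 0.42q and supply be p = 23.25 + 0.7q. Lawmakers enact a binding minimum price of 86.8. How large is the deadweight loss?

444.38

Competitive equilibrium: 106 − 0.42q = 23.25 + 0.7q → q* = 73.8839, p* = 74.9688.
At the floor p = 86.8, quantity demanded = (106 − 86.8)/0.42 = 45.7143.
Sellers' marginal cost at q' = 45.7143: 23.25 + 0.7·45.7143 = 55.25.
Δq = 73.8839 − 45.7143 = 28.1696; wedge = 86.8 − 55.25 = 31.55.
Deadweight loss = ½ × 28.1696 × 31.55 = 444.38.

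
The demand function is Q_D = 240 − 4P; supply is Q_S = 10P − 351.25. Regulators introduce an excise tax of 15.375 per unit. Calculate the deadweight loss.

In inverse form: demand P = 60 − 0.25Q, supply P = 35.125 + 0.1Q.
Competitive equilibrium: 60 − 0.25Q = 35.125 + 0.1Q → Q* = 71.0714, P* = 42.2321.
With the tax, the buyer price exceeds the seller price by 15.375: (60 − 0.25Q) − (35.125 + 0.1Q) = 15.375 → Q' = 27.1429.
ΔQ = 71.0714 − 27.1429 = 43.9285; the wedge equals the tax, 15.375.
Welfare loss = ½ × 43.9285 × 15.375 = 337.70.

337.70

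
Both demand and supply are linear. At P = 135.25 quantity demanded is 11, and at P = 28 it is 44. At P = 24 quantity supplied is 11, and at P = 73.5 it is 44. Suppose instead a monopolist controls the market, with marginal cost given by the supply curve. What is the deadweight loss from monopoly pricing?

Demand slope = (28 − 135.25)/(44 − 11) = −3.25, so P = 171 − 3.25Q.
Supply slope = (73.5 − 24)/(44 − 11) = 1.5, so P = 7.5 + 1.5Q.
Competitive equilibrium: 171 − 3.25Q = 7.5 + 1.5Q → Q* = 34.4211, P* = 59.1316.
Marginal revenue: MR = 171 − 6.5Q. Set MR = MC: 171 − 6.5Q = 7.5 + 1.5Q → Q_m = 20.4375.
Price P_m = 171 − 3.25·20.4375 = 104.5781; MC(Q_m) = 7.5 + 1.5·20.4375 = 38.1563.
Competitive Q* = 34.4211, so ΔQ = 13.9836; wedge = 104.5781 − 38.1563 = 66.4218.
Welfare loss = ½ × 13.9836 × 66.4218 = 464.41.

464.41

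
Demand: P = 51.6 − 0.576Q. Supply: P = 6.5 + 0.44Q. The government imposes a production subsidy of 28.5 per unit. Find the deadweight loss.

399.73

Competitive equilibrium: 51.6 − 0.576Q = 6.5 + 0.44Q → Q* = 44.3898, P* = 26.0315.
The subsidy lowers effective supply by 28.5: P = 0.44Q − 22.
New quantity: 51.6 − 0.576Q = 0.44Q − 22 → Q' = 72.4409.
Overproduction ΔQ = 72.4409 − 44.3898 = 28.0511; wedge = subsidy = 28.5.
The triangle = ½ × 28.0511 × 28.5 = 399.73.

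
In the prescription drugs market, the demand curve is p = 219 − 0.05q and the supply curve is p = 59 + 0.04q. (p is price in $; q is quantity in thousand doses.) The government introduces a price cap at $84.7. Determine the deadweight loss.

$57998.50 thousand

Competitive equilibrium: 219 − 0.05q = 59 + 0.04q → q* = 1777.7778, p* = 130.1111.
At the ceiling p = 84.7, quantity supplied = (84.7 − 59)/0.04 = 642.5.
Willingness to pay at q' = 642.5: 219 − 0.05·642.5 = 186.875.
Δq = 1777.7778 − 642.5 = 1135.2778; wedge = 186.875 − 84.7 = 102.175.
Welfare loss = ½ × 1135.2778 × 102.175 = $57998.50 thousand.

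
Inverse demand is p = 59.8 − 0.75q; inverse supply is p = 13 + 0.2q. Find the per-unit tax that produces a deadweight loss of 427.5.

Competitive equilibrium: 59.8 − 0.75q = 13 + 0.2q → q* = 49.2632, p* = 22.8526.
A tax t gives Δq = t/0.95 and wedge t, so DWL = t²/1.9.
t²/1.9 = 427.5 → t² = 812.25 → t = 28.5.

28.5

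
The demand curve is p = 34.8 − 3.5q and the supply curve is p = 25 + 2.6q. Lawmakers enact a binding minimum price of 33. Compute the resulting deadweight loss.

3.64

Competitive equilibrium: 34.8 − 3.5q = 25 + 2.6q → q* = 1.6066, p* = 29.177.
At the floor p = 33, quantity demanded = (34.8 − 33)/3.5 = 0.5143.
Sellers' marginal cost at q' = 0.5143: 25 + 2.6·0.5143 = 26.3372.
Δq = 1.6066 − 0.5143 = 1.0923; wedge = 33 − 26.3372 = 6.6628.
Deadweight loss = ½ × 1.0923 × 6.6628 = 3.64.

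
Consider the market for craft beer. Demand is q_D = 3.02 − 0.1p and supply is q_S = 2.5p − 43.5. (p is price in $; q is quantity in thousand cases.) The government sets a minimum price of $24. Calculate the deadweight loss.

$1.94 thousand

In inverse form: demand p = 30.2 − 10q, supply p = 17.4 + 0.4q.
Competitive equilibrium: 30.2 − 10q = 17.4 + 0.4q → q* = 1.2308, p* = 17.8923.
At the floor p = 24, quantity demanded = (30.2 − 24)/10 = 0.62.
Sellers' marginal cost at q' = 0.62: 17.4 + 0.4·0.62 = 17.648.
Δq = 1.2308 − 0.62 = 0.6108; wedge = 24 − 17.648 = 6.352.
Welfare loss = ½ × 0.6108 × 6.352 = $1.94 thousand.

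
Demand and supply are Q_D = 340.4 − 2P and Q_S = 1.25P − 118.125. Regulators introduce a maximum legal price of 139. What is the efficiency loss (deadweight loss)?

In inverse form: demand P = 170.2 − 0.5Q, supply P = 94.5 + 0.8Q.
Competitive equilibrium: 170.2 − 0.5Q = 94.5 + 0.8Q → Q* = 58.2308, P* = 141.0846.
At the ceiling P = 139, quantity supplied = (139 − 94.5)/0.8 = 55.625.
Willingness to pay at Q' = 55.625: 170.2 − 0.5·55.625 = 142.3875.
ΔQ = 58.2308 − 55.625 = 2.6058; wedge = 142.3875 − 139 = 3.3875.
DWL = ½ × 2.6058 × 3.3875 = 4.41.

4.41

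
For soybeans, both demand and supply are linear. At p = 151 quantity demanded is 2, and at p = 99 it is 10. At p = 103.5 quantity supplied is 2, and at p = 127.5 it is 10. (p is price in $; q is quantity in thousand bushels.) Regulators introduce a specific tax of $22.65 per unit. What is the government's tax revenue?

$104.55 thousand

Demand slope = (99 − 151)/(10 − 2) = −6.5, so p = 164 − 6.5q.
Supply slope = (127.5 − 103.5)/(10 − 2) = 3, so p = 97.5 + 3q.
Competitive equilibrium: 164 − 6.5q = 97.5 + 3q → q* = 7, p* = 118.5.
With the tax, the buyer price exceeds the seller price by 22.65: (164 − 6.5q) − (97.5 + 3q) = 22.65 → q' = 4.6158.
Tax revenue = 22.65 × 4.6158 = $104.55 thousand.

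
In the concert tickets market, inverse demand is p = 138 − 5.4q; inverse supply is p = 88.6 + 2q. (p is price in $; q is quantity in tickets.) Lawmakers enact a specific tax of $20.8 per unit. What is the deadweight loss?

$29.23

Competitive equilibrium: 138 − 5.4q = 88.6 + 2q → q* = 6.6757, p* = 101.9514.
With the tax, the buyer price exceeds the seller price by 20.8: (138 − 5.4q) − (88.6 + 2q) = 20.8 → q' = 3.8649.
Δq = 6.6757 − 3.8649 = 2.8108; the wedge equals the tax, 20.8.
DWL = ½ × 2.8108 × 20.8 = $29.23.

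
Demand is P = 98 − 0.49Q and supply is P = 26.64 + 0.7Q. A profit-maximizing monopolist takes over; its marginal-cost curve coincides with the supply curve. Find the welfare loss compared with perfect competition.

Competitive equilibrium: 98 − 0.49Q = 26.64 + 0.7Q → Q* = 59.96639, P* = 68.61647.
Marginal revenue: MR = 98 − 0.98Q. Set MR = MC: 98 − 0.98Q = 26.64 + 0.7Q → Q_m = 42.47619.
Price P_m = 98 − 0.49·42.47619 = 77.18667; MC(Q_m) = 26.64 + 0.7·42.47619 = 56.37333.
Competitive Q* = 59.96639, so ΔQ = 17.4902; wedge = 77.18667 − 56.37333 = 20.81334.
Deadweight loss = ½ × 17.4902 × 20.81334 = 182.01.

182.01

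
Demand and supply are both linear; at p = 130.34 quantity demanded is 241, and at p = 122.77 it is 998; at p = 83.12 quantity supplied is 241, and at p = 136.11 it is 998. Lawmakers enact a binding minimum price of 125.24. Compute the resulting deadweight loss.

257.60

Demand slope = (122.77 − 130.34)/(998 − 241) = −0.01, so p = 132.75 − 0.01q.
Supply slope = (136.11 − 83.12)/(998 − 241) = 0.07, so p = 66.25 + 0.07q.
Competitive equilibrium: 132.75 − 0.01q = 66.25 + 0.07q → q* = 831.25, p* = 124.4375.
At the floor p = 125.24, quantity demanded = (132.75 − 125.24)/0.01 = 751.
Sellers' marginal cost at q' = 751: 66.25 + 0.07·751 = 118.82.
Δq = 831.25 − 751 = 80.25; wedge = 125.24 − 118.82 = 6.42.
DWL = ½ × 80.25 × 6.42 = 257.60.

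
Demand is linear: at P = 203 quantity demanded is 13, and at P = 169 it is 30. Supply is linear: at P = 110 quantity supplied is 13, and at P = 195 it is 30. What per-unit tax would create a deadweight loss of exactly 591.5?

Demand slope = (169 − 203)/(30 − 13) = −2, so P = 229 − 2Q.
Supply slope = (195 − 110)/(30 − 13) = 5, so P = 45 + 5Q.
Competitive equilibrium: 229 − 2Q = 45 + 5Q → Q* = 26.2857, P* = 176.4286.
A tax t gives ΔQ = t/7 and wedge t, so DWL = t²/14.
t²/14 = 591.5 → t² = 8281 → t = 91.

91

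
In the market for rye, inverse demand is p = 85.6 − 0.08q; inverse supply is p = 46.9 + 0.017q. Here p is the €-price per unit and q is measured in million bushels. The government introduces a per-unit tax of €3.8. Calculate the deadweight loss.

Competitive equilibrium: 85.6 − 0.08q = 46.9 + 0.017q → q* = 398.9691, p* = 53.6825.
With the tax, the buyer price exceeds the seller price by 3.8: (85.6 − 0.08q) − (46.9 + 0.017q) = 3.8 → q' = 359.7938.
Δq = 398.9691 − 359.7938 = 39.1753; the wedge equals the tax, 3.8.
Welfare loss = ½ × 39.1753 × 3.8 = €74.43 million.

€74.43 million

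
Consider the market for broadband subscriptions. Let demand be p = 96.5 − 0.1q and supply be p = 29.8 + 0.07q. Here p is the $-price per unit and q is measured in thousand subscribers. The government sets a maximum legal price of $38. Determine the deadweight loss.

$6437.95 thousand

Competitive equilibrium: 96.5 − 0.1q = 29.8 + 0.07q → q* = 392.3529, p* = 57.2647.
At the ceiling p = 38, quantity supplied = (38 − 29.8)/0.07 = 117.1429.
Willingness to pay at q' = 117.1429: 96.5 − 0.1·117.1429 = 84.7857.
Δq = 392.3529 − 117.1429 = 275.21; wedge = 84.7857 − 38 = 46.7857.
Deadweight loss = ½ × 275.21 × 46.7857 = $6437.95 thousand.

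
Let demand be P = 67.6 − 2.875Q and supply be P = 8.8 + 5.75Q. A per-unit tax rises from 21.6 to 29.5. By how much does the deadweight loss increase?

23.40

Competitive equilibrium: 67.6 − 2.875Q = 8.8 + 5.75Q → Q* = 6.8174, P* = 48.
For a per-unit tax t: ΔQ = t/8.625, so DWL = ½·t·(t/8.625) = t²/17.25.
At t = 21.6: DWL = 27.047. At t = 29.5: DWL = 50.449.
Increase = 50.449 − 27.047 = 23.40.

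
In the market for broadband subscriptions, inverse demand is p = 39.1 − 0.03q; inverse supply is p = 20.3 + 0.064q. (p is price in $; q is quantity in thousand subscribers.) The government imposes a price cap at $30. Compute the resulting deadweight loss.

$110.27 thousand

Competitive equilibrium: 39.1 − 0.03q = 20.3 + 0.064q → q* = 200, p* = 33.1.
At the ceiling p = 30, quantity supplied = (30 − 20.3)/0.064 = 151.5625.
Willingness to pay at q' = 151.5625: 39.1 − 0.03·151.5625 = 34.5531.
Δq = 200 − 151.5625 = 48.4375; wedge = 34.5531 − 30 = 4.5531.
The triangle = ½ × 48.4375 × 4.5531 = $110.27 thousand.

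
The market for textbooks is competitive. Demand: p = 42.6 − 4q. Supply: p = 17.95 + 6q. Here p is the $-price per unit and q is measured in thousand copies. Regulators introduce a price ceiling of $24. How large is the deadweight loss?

$10.61 thousand

Competitive equilibrium: 42.6 − 4q = 17.95 + 6q → q* = 2.465, p* = 32.74.
At the ceiling p = 24, quantity supplied = (24 − 17.95)/6 = 1.0083.
Willingness to pay at q' = 1.0083: 42.6 − 4·1.0083 = 38.5668.
Δq = 2.465 − 1.0083 = 1.4567; wedge = 38.5668 − 24 = 14.5668.
The triangle = ½ × 1.4567 × 14.5668 = $10.61 thousand.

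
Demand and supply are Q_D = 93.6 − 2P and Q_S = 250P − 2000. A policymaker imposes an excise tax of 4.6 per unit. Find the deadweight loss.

20.99

In inverse form: demand P = 46.8 − 0.5Q, supply P = 8 + 0.004Q.
Competitive equilibrium: 46.8 − 0.5Q = 8 + 0.004Q → Q* = 76.9841, P* = 8.3079.
With the tax, the buyer price exceeds the seller price by 4.6: (46.8 − 0.5Q) − (8 + 0.004Q) = 4.6 → Q' = 67.8571.
ΔQ = 76.9841 − 67.8571 = 9.127; the wedge equals the tax, 4.6.
DWL = ½ × 9.127 × 4.6 = 20.99.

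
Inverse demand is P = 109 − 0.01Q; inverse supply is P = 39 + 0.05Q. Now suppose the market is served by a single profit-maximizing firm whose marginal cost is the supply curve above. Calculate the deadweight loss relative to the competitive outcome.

833.33

Competitive equilibrium: 109 − 0.01Q = 39 + 0.05Q → Q* = 1166.6667, P* = 97.3333.
Marginal revenue: MR = 109 − 0.02Q. Set MR = MC: 109 − 0.02Q = 39 + 0.05Q → Q_m = 1000.
Price P_m = 109 − 0.01·1000 = 99; MC(Q_m) = 39 + 0.05·1000 = 89.
Competitive Q* = 1166.6667, so ΔQ = 166.6667; wedge = 99 − 89 = 10.
Welfare loss = ½ × 166.6667 × 10 = 833.33.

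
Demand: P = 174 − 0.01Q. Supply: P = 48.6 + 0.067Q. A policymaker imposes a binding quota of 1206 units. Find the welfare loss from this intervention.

Competitive equilibrium: 174 − 0.01Q = 48.6 + 0.067Q → Q* = 1628.5714, P* = 157.7143.
At Q = 1206: demand price = 174 − 0.01·1206 = 161.94; supply price = 48.6 + 0.067·1206 = 129.402.
ΔQ = 1628.5714 − 1206 = 422.5714; wedge = 161.94 − 129.402 = 32.538.
The triangle = ½ × 422.5714 × 32.538 = 6874.81.

6874.81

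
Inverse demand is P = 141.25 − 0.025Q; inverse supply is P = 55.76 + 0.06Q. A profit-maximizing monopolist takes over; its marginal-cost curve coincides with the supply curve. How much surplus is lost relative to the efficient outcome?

Competitive equilibrium: 141.25 − 0.025Q = 55.76 + 0.06Q → Q* = 1005.76471, P* = 116.10588.
Marginal revenue: MR = 141.25 − 0.05Q. Set MR = MC: 141.25 − 0.05Q = 55.76 + 0.06Q → Q_m = 777.18182.
Price P_m = 141.25 − 0.025·777.18182 = 121.82045; MC(Q_m) = 55.76 + 0.06·777.18182 = 102.39091.
Competitive Q* = 1005.76471, so ΔQ = 228.58289; wedge = 121.82045 − 102.39091 = 19.42954.
DWL = ½ × 228.58289 × 19.42954 = 2220.63.

2220.63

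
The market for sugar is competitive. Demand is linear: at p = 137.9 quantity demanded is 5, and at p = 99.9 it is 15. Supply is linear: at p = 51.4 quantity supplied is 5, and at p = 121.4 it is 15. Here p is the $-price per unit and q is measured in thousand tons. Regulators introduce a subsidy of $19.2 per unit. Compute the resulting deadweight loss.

Demand slope = (99.9 − 137.9)/(15 − 5) = −3.8, so p = 156.9 − 3.8q.
Supply slope = (121.4 − 51.4)/(15 − 5) = 7, so p = 16.4 + 7q.
Competitive equilibrium: 156.9 − 3.8q = 16.4 + 7q → q* = 13.0093, p* = 107.4648.
The subsidy lowers effective supply by 19.2: p = 7q − 2.8.
New quantity: 156.9 − 3.8q = 7q − 2.8 → q' = 14.787.
Overproduction Δq = 14.787 − 13.0093 = 1.7777; wedge = subsidy = 19.2.
DWL = ½ × 1.7777 × 19.2 = $17.07 thousand.

$17.07 thousand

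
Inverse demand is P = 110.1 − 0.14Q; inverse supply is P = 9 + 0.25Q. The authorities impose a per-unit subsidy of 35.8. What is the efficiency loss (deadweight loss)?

Competitive equilibrium: 110.1 − 0.14Q = 9 + 0.25Q → Q* = 259.2308, P* = 73.8077.
The subsidy lowers effective supply by 35.8: P = 0.25Q − 26.8.
New quantity: 110.1 − 0.14Q = 0.25Q − 26.8 → Q' = 351.0256.
Overproduction ΔQ = 351.0256 − 259.2308 = 91.7948; wedge = subsidy = 35.8.
Welfare loss = ½ × 91.7948 × 35.8 = 1643.13.

1643.13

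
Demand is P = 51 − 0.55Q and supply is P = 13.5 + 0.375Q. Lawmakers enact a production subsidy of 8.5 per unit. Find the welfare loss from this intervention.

39.05

Competitive equilibrium: 51 − 0.55Q = 13.5 + 0.375Q → Q* = 40.5405, P* = 28.7027.
The subsidy lowers effective supply by 8.5: P = 5 + 0.375Q.
New quantity: 51 − 0.55Q = 5 + 0.375Q → Q' = 49.7297.
Overproduction ΔQ = 49.7297 − 40.5405 = 9.1892; wedge = subsidy = 8.5.
DWL = ½ × 9.1892 × 8.5 = 39.05.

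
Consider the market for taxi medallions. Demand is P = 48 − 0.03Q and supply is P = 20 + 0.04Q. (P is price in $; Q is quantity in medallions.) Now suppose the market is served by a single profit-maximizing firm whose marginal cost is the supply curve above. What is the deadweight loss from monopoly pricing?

$504

Competitive equilibrium: 48 − 0.03Q = 20 + 0.04Q → Q* = 400, P* = 36.
Marginal revenue: MR = 48 − 0.06Q. Set MR = MC: 48 − 0.06Q = 20 + 0.04Q → Q_m = 280.
Price P_m = 48 − 0.03·280 = 39.6; MC(Q_m) = 20 + 0.04·280 = 31.2.
Competitive Q* = 400, so ΔQ = 120; wedge = 39.6 − 31.2 = 8.4.
The triangle = ½ × 120 × 8.4 = $504.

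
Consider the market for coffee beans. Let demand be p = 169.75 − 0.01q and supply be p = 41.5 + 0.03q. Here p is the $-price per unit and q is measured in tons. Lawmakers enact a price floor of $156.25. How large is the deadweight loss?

$68913.28

Competitive equilibrium: 169.75 − 0.01q = 41.5 + 0.03q → q* = 3206.25, p* = 137.6875.
At the floor p = 156.25, quantity demanded = (169.75 − 156.25)/0.01 = 1350.
Sellers' marginal cost at q' = 1350: 41.5 + 0.03·1350 = 82.
Δq = 3206.25 − 1350 = 1856.25; wedge = 156.25 − 82 = 74.25.
DWL = ½ × 1856.25 × 74.25 = $68913.28.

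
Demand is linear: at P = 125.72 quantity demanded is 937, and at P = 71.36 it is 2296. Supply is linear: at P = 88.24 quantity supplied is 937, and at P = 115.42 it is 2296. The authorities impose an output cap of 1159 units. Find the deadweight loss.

4864.21

Demand slope = (71.36 − 125.72)/(2296 − 937) = −0.04, so P = 163.2 − 0.04Q.
Supply slope = (115.42 − 88.24)/(2296 − 937) = 0.02, so P = 69.5 + 0.02Q.
Competitive equilibrium: 163.2 − 0.04Q = 69.5 + 0.02Q → Q* = 1561.6667, P* = 100.7333.
At Q = 1159: demand price = 163.2 − 0.04·1159 = 116.84; supply price = 69.5 + 0.02·1159 = 92.68.
ΔQ = 1561.6667 − 1159 = 402.6667; wedge = 116.84 − 92.68 = 24.16.
The triangle = ½ × 402.6667 × 24.16 = 4864.21.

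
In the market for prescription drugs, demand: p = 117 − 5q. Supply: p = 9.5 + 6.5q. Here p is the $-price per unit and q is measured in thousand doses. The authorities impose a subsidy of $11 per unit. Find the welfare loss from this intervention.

$5.26 thousand

Competitive equilibrium: 117 − 5q = 9.5 + 6.5q → q* = 9.3478, p* = 70.2609.
The subsidy lowers effective supply by 11: p = 6.5q − 1.5.
New quantity: 117 − 5q = 6.5q − 1.5 → q' = 10.3043.
Overproduction Δq = 10.3043 − 9.3478 = 0.9565; wedge = subsidy = 11.
The triangle = ½ × 0.9565 × 11 = $5.26 thousand.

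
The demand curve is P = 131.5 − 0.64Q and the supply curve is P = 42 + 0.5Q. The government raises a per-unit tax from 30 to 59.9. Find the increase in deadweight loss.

Competitive equilibrium: 131.5 − 0.64Q = 42 + 0.5Q → Q* = 78.5088, P* = 81.2544.
For a per-unit tax t: ΔQ = t/1.14, so DWL = ½·t·(t/1.14) = t²/2.28.
At t = 30: DWL = 394.737. At t = 59.9: DWL = 1573.689.
Increase = 1573.689 − 394.737 = 1178.95.

1178.95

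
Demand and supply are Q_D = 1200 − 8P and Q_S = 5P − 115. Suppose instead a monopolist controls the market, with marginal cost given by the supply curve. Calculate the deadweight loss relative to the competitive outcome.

In inverse form: demand P = 150 − 0.125Q, supply P = 23 + 0.2Q.
Competitive equilibrium: 150 − 0.125Q = 23 + 0.2Q → Q* = 390.7692, P* = 101.1538.
Marginal revenue: MR = 150 − 0.25Q. Set MR = MC: 150 − 0.25Q = 23 + 0.2Q → Q_m = 282.2222.
Price P_m = 150 − 0.125·282.2222 = 114.7222; MC(Q_m) = 23 + 0.2·282.2222 = 79.4444.
Competitive Q* = 390.7692, so ΔQ = 108.547; wedge = 114.7222 − 79.4444 = 35.2778.
DWL = ½ × 108.547 × 35.2778 = 1914.65.

1914.65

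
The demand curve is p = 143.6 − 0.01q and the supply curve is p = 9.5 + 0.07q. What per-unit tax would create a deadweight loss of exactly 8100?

Competitive equilibrium: 143.6 − 0.01q = 9.5 + 0.07q → q* = 1676.25, p* = 126.8375.
A tax t gives Δq = t/0.08 and wedge t, so DWL = t²/0.16.
t²/0.16 = 8100 → t² = 1296 → t = 36.

36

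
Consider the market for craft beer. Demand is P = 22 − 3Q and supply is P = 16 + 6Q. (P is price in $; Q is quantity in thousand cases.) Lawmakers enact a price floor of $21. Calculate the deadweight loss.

Competitive equilibrium: 22 − 3Q = 16 + 6Q → Q* = 0.6667, P* = 20.
At the floor P = 21, quantity demanded = (22 − 21)/3 = 0.3333.
Sellers' marginal cost at Q' = 0.3333: 16 + 6·0.3333 = 17.9998.
ΔQ = 0.6667 − 0.3333 = 0.3334; wedge = 21 − 17.9998 = 3.0002.
DWL = ½ × 0.3334 × 3.0002 = $0.50 thousand.

$0.50 thousand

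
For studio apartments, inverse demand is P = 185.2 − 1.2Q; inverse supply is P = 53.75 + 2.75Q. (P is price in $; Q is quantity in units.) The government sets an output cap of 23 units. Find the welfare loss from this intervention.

$208.65

Competitive equilibrium: 185.2 − 1.2Q = 53.75 + 2.75Q → Q* = 33.2785, P* = 145.2658.
At Q = 23: demand price = 185.2 − 1.2·23 = 157.6; supply price = 53.75 + 2.75·23 = 117.
ΔQ = 33.2785 − 23 = 10.2785; wedge = 157.6 − 117 = 40.6.
DWL = ½ × 10.2785 × 40.6 = $208.65.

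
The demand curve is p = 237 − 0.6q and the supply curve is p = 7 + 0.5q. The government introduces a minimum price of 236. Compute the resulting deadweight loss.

23663.65

Competitive equilibrium: 237 − 0.6q = 7 + 0.5q → q* = 209.09091, p* = 111.54545.
At the floor p = 236, quantity demanded = (237 − 236)/0.6 = 1.66667.
Sellers' marginal cost at q' = 1.66667: 7 + 0.5·1.66667 = 7.83334.
Δq = 209.09091 − 1.66667 = 207.42424; wedge = 236 − 7.83334 = 228.16666.
Welfare loss = ½ × 207.42424 × 228.16666 = 23663.65.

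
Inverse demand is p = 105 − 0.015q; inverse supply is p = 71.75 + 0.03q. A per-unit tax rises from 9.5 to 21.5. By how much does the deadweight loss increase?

Competitive equilibrium: 105 − 0.015q = 71.75 + 0.03q → q* = 738.8889, p* = 93.9167.
For a per-unit tax t: Δq = t/0.045, so DWL = ½·t·(t/0.045) = t²/0.09.
At t = 9.5: DWL = 1002.778. At t = 21.5: DWL = 5136.111.
Increase = 5136.111 − 1002.778 = 4133.33.

4133.33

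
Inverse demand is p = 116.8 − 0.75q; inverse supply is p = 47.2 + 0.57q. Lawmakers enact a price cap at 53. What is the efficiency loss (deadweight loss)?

Competitive equilibrium: 116.8 − 0.75q = 47.2 + 0.57q → q* = 52.72727, p* = 77.25455.
At the ceiling p = 53, quantity supplied = (53 − 47.2)/0.57 = 10.17544.
Willingness to pay at q' = 10.17544: 116.8 − 0.75·10.17544 = 109.16842.
Δq = 52.72727 − 10.17544 = 42.55183; wedge = 109.16842 − 53 = 56.16842.
DWL = ½ × 42.55183 × 56.16842 = 1195.03.

1195.03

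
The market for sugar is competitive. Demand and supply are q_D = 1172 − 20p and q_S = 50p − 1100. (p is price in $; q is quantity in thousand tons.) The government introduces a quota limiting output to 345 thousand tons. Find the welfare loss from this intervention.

In inverse form: demand p = 58.6 − 0.05q, supply p = 22 + 0.02q.
Competitive equilibrium: 58.6 − 0.05q = 22 + 0.02q → q* = 522.8571, p* = 32.4571.
At q = 345: demand price = 58.6 − 0.05·345 = 41.35; supply price = 22 + 0.02·345 = 28.9.
Δq = 522.8571 − 345 = 177.8571; wedge = 41.35 − 28.9 = 12.45.
The triangle = ½ × 177.8571 × 12.45 = $1107.16 thousand.

$1107.16 thousand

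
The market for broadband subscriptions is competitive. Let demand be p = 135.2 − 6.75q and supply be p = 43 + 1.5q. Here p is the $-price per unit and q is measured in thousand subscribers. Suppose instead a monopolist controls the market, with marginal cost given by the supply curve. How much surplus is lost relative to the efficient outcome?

$104.33 thousand

Competitive equilibrium: 135.2 − 6.75q = 43 + 1.5q → q* = 11.1758, p* = 59.7636.
Marginal revenue: MR = 135.2 − 13.5q. Set MR = MC: 135.2 − 13.5q = 43 + 1.5q → q_m = 6.1467.
Price p_m = 135.2 − 6.75·6.1467 = 93.7098; MC(q_m) = 43 + 1.5·6.1467 = 52.2201.
Competitive q* = 11.1758, so Δq = 5.0291; wedge = 93.7098 − 52.2201 = 41.4897.
The triangle = ½ × 5.0291 × 41.4897 = $104.33 thousand.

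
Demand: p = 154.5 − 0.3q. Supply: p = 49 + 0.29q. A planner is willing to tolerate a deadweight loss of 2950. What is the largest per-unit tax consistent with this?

59

Competitive equilibrium: 154.5 − 0.3q = 49 + 0.29q → q* = 178.8136, p* = 100.8559.
A tax t gives Δq = t/0.59 and wedge t, so DWL = t²/1.18.
t²/1.18 = 2950 → t² = 3481 → t = 59.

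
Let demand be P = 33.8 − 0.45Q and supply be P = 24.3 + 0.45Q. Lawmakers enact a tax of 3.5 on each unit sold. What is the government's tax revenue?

Competitive equilibrium: 33.8 − 0.45Q = 24.3 + 0.45Q → Q* = 10.5556, P* = 29.05.
With the tax, the buyer price exceeds the seller price by 3.5: (33.8 − 0.45Q) − (24.3 + 0.45Q) = 3.5 → Q' = 6.6667.
Tax revenue = 3.5 × 6.6667 = 23.33.

23.33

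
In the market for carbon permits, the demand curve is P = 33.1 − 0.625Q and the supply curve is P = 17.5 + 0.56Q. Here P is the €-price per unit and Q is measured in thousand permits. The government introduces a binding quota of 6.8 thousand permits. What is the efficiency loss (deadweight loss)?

Competitive equilibrium: 33.1 − 0.625Q = 17.5 + 0.56Q → Q* = 13.1646, P* = 24.8722.
At Q = 6.8: demand price = 33.1 − 0.625·6.8 = 28.85; supply price = 17.5 + 0.56·6.8 = 21.308.
ΔQ = 13.1646 − 6.8 = 6.3646; wedge = 28.85 − 21.308 = 7.542.
DWL = ½ × 6.3646 × 7.542 = €24 thousand.

€24 thousand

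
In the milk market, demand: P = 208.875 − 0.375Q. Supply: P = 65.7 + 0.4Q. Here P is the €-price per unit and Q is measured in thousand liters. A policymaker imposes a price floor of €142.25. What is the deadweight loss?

€19.40 thousand

Competitive equilibrium: 208.875 − 0.375Q = 65.7 + 0.4Q → Q* = 184.7419, P* = 139.5968.
At the floor P = 142.25, quantity demanded = (208.875 − 142.25)/0.375 = 177.6667.
Sellers' marginal cost at Q' = 177.6667: 65.7 + 0.4·177.6667 = 136.7667.
ΔQ = 184.7419 − 177.6667 = 7.0752; wedge = 142.25 − 136.7667 = 5.4833.
The triangle = ½ × 7.0752 × 5.4833 = €19.40 thousand.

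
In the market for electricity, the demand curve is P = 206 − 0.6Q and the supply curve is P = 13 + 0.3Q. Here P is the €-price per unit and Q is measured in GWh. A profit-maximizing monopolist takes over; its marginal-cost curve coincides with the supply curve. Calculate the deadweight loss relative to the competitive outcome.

Competitive equilibrium: 206 − 0.6Q = 13 + 0.3Q → Q* = 214.4444, P* = 77.3333.
Marginal revenue: MR = 206 − 1.2Q. Set MR = MC: 206 − 1.2Q = 13 + 0.3Q → Q_m = 128.6667.
Price P_m = 206 − 0.6·128.6667 = 128.8; MC(Q_m) = 13 + 0.3·128.6667 = 51.6.
Competitive Q* = 214.4444, so ΔQ = 85.7777; wedge = 128.8 − 51.6 = 77.2.
DWL = ½ × 85.7777 × 77.2 = €3311.02.

€3311.02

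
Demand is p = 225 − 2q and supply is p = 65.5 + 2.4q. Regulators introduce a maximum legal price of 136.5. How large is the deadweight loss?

Competitive equilibrium: 225 − 2q = 65.5 + 2.4q → q* = 36.25, p* = 152.5.
At the ceiling p = 136.5, quantity supplied = (136.5 − 65.5)/2.4 = 29.5833.
Willingness to pay at q' = 29.5833: 225 − 2·29.5833 = 165.8334.
Δq = 36.25 − 29.5833 = 6.6667; wedge = 165.8334 − 136.5 = 29.3334.
DWL = ½ × 6.6667 × 29.3334 = 97.78.

97.78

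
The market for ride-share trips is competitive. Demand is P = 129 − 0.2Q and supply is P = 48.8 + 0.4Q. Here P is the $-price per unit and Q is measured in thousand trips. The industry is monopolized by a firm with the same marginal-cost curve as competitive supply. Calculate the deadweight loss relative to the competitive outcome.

$335 thousand

Competitive equilibrium: 129 − 0.2Q = 48.8 + 0.4Q → Q* = 133.6667, P* = 102.2667.
Marginal revenue: MR = 129 − 0.4Q. Set MR = MC: 129 − 0.4Q = 48.8 + 0.4Q → Q_m = 100.25.
Price P_m = 129 − 0.2·100.25 = 108.95; MC(Q_m) = 48.8 + 0.4·100.25 = 88.9.
Competitive Q* = 133.6667, so ΔQ = 33.4167; wedge = 108.95 − 88.9 = 20.05.
Welfare loss = ½ × 33.4167 × 20.05 = $335 thousand.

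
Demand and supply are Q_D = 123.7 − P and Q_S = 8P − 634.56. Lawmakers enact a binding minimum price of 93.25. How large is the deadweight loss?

In inverse form: demand P = 123.7 − Q, supply P = 79.32 + 0.125Q.
Competitive equilibrium: 123.7 − Q = 79.32 + 0.125Q → Q* = 39.4489, P* = 84.2511.
At the floor P = 93.25, quantity demanded = (123.7 − 93.25)/1 = 30.45.
Sellers' marginal cost at Q' = 30.45: 79.32 + 0.125·30.45 = 83.1263.
ΔQ = 39.4489 − 30.45 = 8.9989; wedge = 93.25 − 83.1263 = 10.1237.
Deadweight loss = ½ × 8.9989 × 10.1237 = 45.55.

45.55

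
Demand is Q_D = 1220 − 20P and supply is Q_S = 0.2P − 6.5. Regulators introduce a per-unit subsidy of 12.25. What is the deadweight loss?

In inverse form: demand P = 61 − 0.05Q, supply P = 32.5 + 5Q.
Competitive equilibrium: 61 − 0.05Q = 32.5 + 5Q → Q* = 5.6436, P* = 60.7178.
The subsidy lowers effective supply by 12.25: P = 20.25 + 5Q.
New quantity: 61 − 0.05Q = 20.25 + 5Q → Q' = 8.0693.
Overproduction ΔQ = 8.0693 − 5.6436 = 2.4257; wedge = subsidy = 12.25.
The triangle = ½ × 2.4257 × 12.25 = 14.86.

14.86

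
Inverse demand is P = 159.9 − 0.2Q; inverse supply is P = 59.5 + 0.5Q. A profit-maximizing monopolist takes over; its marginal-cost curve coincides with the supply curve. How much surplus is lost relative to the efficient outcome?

Competitive equilibrium: 159.9 − 0.2Q = 59.5 + 0.5Q → Q* = 143.4286, P* = 131.2143.
Marginal revenue: MR = 159.9 − 0.4Q. Set MR = MC: 159.9 − 0.4Q = 59.5 + 0.5Q → Q_m = 111.5556.
Price P_m = 159.9 − 0.2·111.5556 = 137.5889; MC(Q_m) = 59.5 + 0.5·111.5556 = 115.2778.
Competitive Q* = 143.4286, so ΔQ = 31.873; wedge = 137.5889 − 115.2778 = 22.3111.
The triangle = ½ × 31.873 × 22.3111 = 355.56.

355.56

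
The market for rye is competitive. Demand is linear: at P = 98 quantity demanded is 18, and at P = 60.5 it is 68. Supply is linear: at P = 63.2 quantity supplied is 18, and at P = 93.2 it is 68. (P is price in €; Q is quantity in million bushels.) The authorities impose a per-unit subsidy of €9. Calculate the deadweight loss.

€30 million

Demand slope = (60.5 − 98)/(68 − 18) = −0.75, so P = 111.5 − 0.75Q.
Supply slope = (93.2 − 63.2)/(68 − 18) = 0.6, so P = 52.4 + 0.6Q.
Competitive equilibrium: 111.5 − 0.75Q = 52.4 + 0.6Q → Q* = 43.7778, P* = 78.6667.
The subsidy lowers effective supply by 9: P = 43.4 + 0.6Q.
New quantity: 111.5 − 0.75Q = 43.4 + 0.6Q → Q' = 50.4444.
Overproduction ΔQ = 50.4444 − 43.7778 = 6.6666; wedge = subsidy = 9.
DWL = ½ × 6.6666 × 9 = €30 million.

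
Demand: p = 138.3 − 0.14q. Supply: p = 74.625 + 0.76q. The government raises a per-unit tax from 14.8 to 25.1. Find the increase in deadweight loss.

Competitive equilibrium: 138.3 − 0.14q = 74.625 + 0.76q → q* = 70.75, p* = 128.395.
For a per-unit tax t: Δq = t/0.9, so DWL = ½·t·(t/0.9) = t²/1.8.
At t = 14.8: DWL = 121.689. At t = 25.1: DWL = 350.006.
Increase = 350.006 − 121.689 = 228.32.

228.32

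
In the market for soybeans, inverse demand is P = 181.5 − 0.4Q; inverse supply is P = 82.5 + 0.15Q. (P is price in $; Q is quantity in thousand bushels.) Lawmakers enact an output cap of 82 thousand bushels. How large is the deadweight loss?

$2641.10 thousand

Competitive equilibrium: 181.5 − 0.4Q = 82.5 + 0.15Q → Q* = 180, P* = 109.5.
At Q = 82: demand price = 181.5 − 0.4·82 = 148.7; supply price = 82.5 + 0.15·82 = 94.8.
ΔQ = 180 − 82 = 98; wedge = 148.7 − 94.8 = 53.9.
Welfare loss = ½ × 98 × 53.9 = $2641.10 thousand.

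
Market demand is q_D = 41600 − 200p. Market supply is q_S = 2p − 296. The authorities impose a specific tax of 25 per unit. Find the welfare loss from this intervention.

In inverse form: demand p = 208 − 0.005q, supply p = 148 + 0.5q.
Competitive equilibrium: 208 − 0.005q = 148 + 0.5q → q* = 118.8119, p* = 207.4059.
With the tax, the buyer price exceeds the seller price by 25: (208 − 0.005q) − (148 + 0.5q) = 25 → q' = 69.3069.
Δq = 118.8119 − 69.3069 = 49.505; the wedge equals the tax, 25.
The triangle = ½ × 49.505 × 25 = 618.81.

618.81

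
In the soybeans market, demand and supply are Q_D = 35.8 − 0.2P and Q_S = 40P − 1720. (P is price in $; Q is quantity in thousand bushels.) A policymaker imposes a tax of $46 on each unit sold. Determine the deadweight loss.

$210.55 thousand

In inverse form: demand P = 179 − 5Q, supply P = 43 + 0.025Q.
Competitive equilibrium: 179 − 5Q = 43 + 0.025Q → Q* = 27.0647, P* = 43.6766.
With the tax, the buyer price exceeds the seller price by 46: (179 − 5Q) − (43 + 0.025Q) = 46 → Q' = 17.9104.
ΔQ = 27.0647 − 17.9104 = 9.1543; the wedge equals the tax, 46.
Welfare loss = ½ × 9.1543 × 46 = $210.55 thousand.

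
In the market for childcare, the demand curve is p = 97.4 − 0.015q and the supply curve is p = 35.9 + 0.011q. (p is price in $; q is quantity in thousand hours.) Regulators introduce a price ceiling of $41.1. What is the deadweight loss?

Competitive equilibrium: 97.4 − 0.015q = 35.9 + 0.011q → q* = 2365.38462, p* = 61.91923.
At the ceiling p = 41.1, quantity supplied = (41.1 − 35.9)/0.011 = 472.72727.
Willingness to pay at q' = 472.72727: 97.4 − 0.015·472.72727 = 90.30909.
Δq = 2365.38462 − 472.72727 = 1892.65735; wedge = 90.30909 − 41.1 = 49.20909.
Welfare loss = ½ × 1892.65735 × 49.20909 = $46567.97 thousand.

$46567.97 thousand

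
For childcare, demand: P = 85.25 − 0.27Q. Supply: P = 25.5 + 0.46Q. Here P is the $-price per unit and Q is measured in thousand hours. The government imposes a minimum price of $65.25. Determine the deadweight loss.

Competitive equilibrium: 85.25 − 0.27Q = 25.5 + 0.46Q → Q* = 81.8493, P* = 63.1507.
At the floor P = 65.25, quantity demanded = (85.25 − 65.25)/0.27 = 74.0741.
Sellers' marginal cost at Q' = 74.0741: 25.5 + 0.46·74.0741 = 59.5741.
ΔQ = 81.8493 − 74.0741 = 7.7752; wedge = 65.25 − 59.5741 = 5.6759.
Welfare loss = ½ × 7.7752 × 5.6759 = $22.07 thousand.

$22.07 thousand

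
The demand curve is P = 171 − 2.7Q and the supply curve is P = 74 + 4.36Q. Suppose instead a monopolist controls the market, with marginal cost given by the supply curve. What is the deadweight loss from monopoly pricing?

51

Competitive equilibrium: 171 − 2.7Q = 74 + 4.36Q → Q* = 13.7394, P* = 133.9037.
Marginal revenue: MR = 171 − 5.4Q. Set MR = MC: 171 − 5.4Q = 74 + 4.36Q → Q_m = 9.9385.
Price P_m = 171 − 2.7·9.9385 = 144.1661; MC(Q_m) = 74 + 4.36·9.9385 = 117.3319.
Competitive Q* = 13.7394, so ΔQ = 3.8009; wedge = 144.1661 − 117.3319 = 26.8342.
The triangle = ½ × 3.8009 × 26.8342 = 51.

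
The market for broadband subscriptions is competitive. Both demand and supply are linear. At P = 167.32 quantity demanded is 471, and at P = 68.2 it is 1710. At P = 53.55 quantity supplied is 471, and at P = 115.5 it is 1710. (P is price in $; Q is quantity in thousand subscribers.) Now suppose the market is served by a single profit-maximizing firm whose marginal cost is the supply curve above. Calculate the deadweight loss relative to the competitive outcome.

Demand slope = (68.2 − 167.32)/(1710 − 471) = −0.08, so P = 205 − 0.08Q.
Supply slope = (115.5 − 53.55)/(1710 − 471) = 0.05, so P = 30 + 0.05Q.
Competitive equilibrium: 205 − 0.08Q = 30 + 0.05Q → Q* = 1346.15385, P* = 97.30769.
Marginal revenue: MR = 205 − 0.16Q. Set MR = MC: 205 − 0.16Q = 30 + 0.05Q → Q_m = 833.33333.
Price P_m = 205 − 0.08·833.33333 = 138.33333; MC(Q_m) = 30 + 0.05·833.33333 = 71.66667.
Competitive Q* = 1346.15385, so ΔQ = 512.82052; wedge = 138.33333 − 71.66667 = 66.66666.
Deadweight loss = ½ × 512.82052 × 66.66666 = $17094.02 thousand.

$17094.02 thousand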